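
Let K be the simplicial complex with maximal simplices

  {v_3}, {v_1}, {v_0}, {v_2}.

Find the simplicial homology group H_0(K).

H_0 ≅ Z^4.

Take the total order v_0 < v_1 < v_2 < v_3 on the vertex set. Then K (dimension 0) consists of the simplices:

  0-simplices (4): [v_0], [v_1], [v_2], [v_3]

so the chain groups are C_0 ≅ Z^4.

Now H_k = ker ∂_k / im ∂_{k+1}, so:

  H_0: rank C_0 − rank ∂_1 = 4 − 0 = 4, and there is no ∂_1, so H_0 = Z^4.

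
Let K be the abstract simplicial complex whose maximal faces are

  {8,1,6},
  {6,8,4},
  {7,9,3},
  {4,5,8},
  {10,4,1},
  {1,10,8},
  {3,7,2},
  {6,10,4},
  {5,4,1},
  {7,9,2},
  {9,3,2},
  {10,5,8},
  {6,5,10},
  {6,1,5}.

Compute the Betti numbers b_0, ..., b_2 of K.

Fix the vertex order 1 < 2 < 3 < 4 < 5 < 6 < 7 < 8 < 9 < 10 and write every simplex with vertices in increasing order. Then dim K = 2 and the simplices of K are:

  0-simplices (10): [1], [2], [3], [4], [5], [6], [7], [8], [9], [10]
  1-simplices (21): [1,4], [1,5], [1,6], [1,8], [1,10], [2,3], [2,7], [2,9], [3,7], [3,9], [4,5], [4,6], [4,8], [4,10], [5,6], [5,8], [5,10], [6,8], [6,10], [7,9], [8,10]
  2-simplices (14): [1,4,5], [1,4,10], [1,5,6], [1,6,8], [1,8,10], [2,3,7], [2,3,9], [2,7,9], [3,7,9], [4,5,8], [4,6,8], [4,6,10], [5,6,10], [5,8,10]

Hence C_0 ≅ Z^10, C_1 ≅ Z^21, C_2 ≅ Z^14.

Boundary ∂_1: C_1 → C_0 is given by ∂[p,q] = [q] − [p].
The resulting 10×21 matrix has rank 8, and its Smith normal form has invariant factors (1,1,1,1,1,1,1,1).

∂_2: C_2 → C_1 acts by ∂[p,q,r] = [q,r] − [p,r] + [p,q]. For instance
  ∂[1,4,10] = [4,10] − [1,10] + [1,4],
  ∂[1,5,6] = [5,6] − [1,6] + [1,5].
The 21×14 boundary matrix has rank 13 and Smith normal form diag(1,1,1,1,1,1,1,1,1,1,1,1,2).

Computing H_k = (kernel of ∂_k) / (image of ∂_{k+1}):

  H_0: rank C_0 − rank ∂_1 = 10 − 8 = 2, and the invariant factors of ∂_1 are all 1, so H_0 ≅ Z^2.
  H_1: rank ker ∂_1 − rank ∂_2 = (21 − 8) − 13 = 0, and ∂_2 has invariant factor 2 > 1, so H_1 ≅ Z/2Z.
  H_2: rank ker ∂_2 − rank ∂_3 = (14 − 13) − 0 = 1, and there is no ∂_3, so H_2 ≅ Z.

Hence the Betti numbers are b_0 = 2, b_1 = 0, b_2 = 1.

b_0 = 2, b_1 = 0, b_2 = 1.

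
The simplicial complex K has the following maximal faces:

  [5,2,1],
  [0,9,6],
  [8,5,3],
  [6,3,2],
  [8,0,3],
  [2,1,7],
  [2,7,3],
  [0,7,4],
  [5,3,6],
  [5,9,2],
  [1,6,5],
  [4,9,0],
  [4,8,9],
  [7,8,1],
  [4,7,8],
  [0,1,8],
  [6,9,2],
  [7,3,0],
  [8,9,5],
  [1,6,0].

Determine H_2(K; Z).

Order the vertices as 0 < 1 < 2 < 3 < 4 < 5 < 6 < 7 < 8 < 9. Listing each simplex with vertices in this order, K has dimension 2 with simplices:

  0-simplices (10): [0], [1], [2], [3], [4], [5], [6], [7], [8], [9]
  1-simplices (30): (30 of them)
  2-simplices (20): (20 of them)

so the chain groups are C_0 ≅ Z^10, C_1 ≅ Z^30, C_2 ≅ Z^20.

Boundary ∂_1: C_1 → C_0 maps an edge to its endpoints' difference, ∂[p,q] = q − p. For instance
  ∂[1,5] = [5] − [1].
This gives a 10×30 integer matrix of rank 9; reducing to Smith normal form yields diagonal entries (1,1,1,1,1,1,1,1,1).

∂_2: C_2 → C_1 acts by ∂[p,q,r] = [q,r] − [p,r] + [p,q]. For instance
  ∂[3,5,8] = [5,8] − [3,8] + [3,5],
  ∂[1,7,8] = [7,8] − [1,8] + [1,7].
The resulting 30×20 matrix has rank 20, and its Smith normal form has invariant factors (1,1,1,1,1,1,1,1,1,1,1,1,1,1,1,1,1,1,1,2).

Computing H_k = (kernel of ∂_k) / (image of ∂_{k+1}):

  H_2: rank ker ∂_2 − rank ∂_3 = (20 − 20) − 0 = 0, and there is no ∂_3, so H_2 = 0.

(K is a triangulation of the Klein bottle.)

H_2 = 0.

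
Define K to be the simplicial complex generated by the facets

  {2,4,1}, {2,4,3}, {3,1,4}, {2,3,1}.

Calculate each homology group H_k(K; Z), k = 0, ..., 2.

Fix the vertex order 1 < 2 < 3 < 4 and write every simplex with vertices in increasing order. Then dim K = 2 and the simplices of K are:

  0-simplices (4): [1], [2], [3], [4]
  1-simplices (6): [1,2], [1,3], [1,4], [2,3], [2,4], [3,4]
  2-simplices (4): [1,2,3], [1,2,4], [1,3,4], [2,3,4]

Hence C_0 ≅ Z^4, C_1 ≅ Z^6, C_2 ≅ Z^4.

Boundary ∂_1: C_1 → C_0 maps an edge to its endpoints' difference, ∂[p,q] = q − p.
The resulting 4×6 matrix has rank 3, and its Smith normal form has invariant factors (1,1,1).

The boundary map ∂_2: C_2 → C_1 sends each 2-simplex [p,q,r] to [q,r] − [p,r] + [p,q]. For instance
  ∂[1,3,4] = [3,4] − [1,4] + [1,3],
  ∂[1,2,4] = [2,4] − [1,4] + [1,2].
The resulting 6×4 matrix has rank 3, and its Smith normal form has invariant factors (1,1,1).

Computing H_k = (kernel of ∂_k) / (image of ∂_{k+1}):

  H_0: rank C_0 − rank ∂_1 = 4 − 3 = 1, and the invariant factors of ∂_1 are all 1, so H_0 ≅ Z.
  H_1: rank ker ∂_1 − rank ∂_2 = (6 − 3) − 3 = 0, and the invariant factors of ∂_2 are all 1, so H_1 ≅ 0.
  H_2: rank ker ∂_2 − rank ∂_3 = (4 − 3) − 0 = 1, and there is no ∂_3, so H_2 ≅ Z.

As a check, the Euler characteristic is 4 − 6 + 4 = 2, which agrees with 1 − 0 + 1 = 2.

H_0 ≅ Z,  H_1 = 0,  H_2 ≅ Z.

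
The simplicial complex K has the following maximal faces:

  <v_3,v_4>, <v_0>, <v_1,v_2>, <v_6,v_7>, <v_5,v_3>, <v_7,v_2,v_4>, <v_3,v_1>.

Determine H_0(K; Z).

H_0 = Z^2.

We work with the vertex ordering v_0 < v_1 < v_2 < v_3 < v_4 < v_5 < v_6 < v_7. The simplices of K, each written with vertices in increasing order, are:

  0-simplices (8): [v_0], [v_1], [v_2], [v_3], [v_4], [v_5], [v_6], [v_7]
  1-simplices (8): [v_1,v_2], [v_1,v_3], [v_2,v_4], [v_2,v_7], [v_3,v_4], [v_3,v_5], [v_4,v_7], [v_6,v_7]
  2-simplices (1): [v_2,v_4,v_7]

giving chain groups C_0 ≅ Z^8, C_1 ≅ Z^8, C_2 ≅ Z^1.

The boundary map ∂_1: C_1 → C_0 is given by ∂[p,q] = [q] − [p].
The 8×8 boundary matrix has rank 6 and Smith normal form diag(1,1,1,1,1,1).

The boundary map ∂_2: C_2 → C_1 maps a triangle to the signed sum of its edges. For instance
  ∂[v_2,v_4,v_7] = [v_4,v_7] − [v_2,v_7] + [v_2,v_4].
This gives a 8×1 integer matrix of rank 1; reducing to Smith normal form yields diagonal entries (1).

From H_k ≅ ker(∂_k) / im(∂_{k+1}) we obtain:

  H_0: rank C_0 − rank ∂_1 = 8 − 6 = 2, and the invariant factors of ∂_1 are all 1, so H_0 ≅ Z^2.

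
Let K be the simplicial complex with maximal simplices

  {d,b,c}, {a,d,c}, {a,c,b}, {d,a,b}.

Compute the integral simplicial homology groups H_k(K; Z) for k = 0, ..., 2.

Order the vertices as a < b < c < d. Listing each simplex with vertices in this order, K has dimension 2 with simplices:

  0-simplices (4): a, b, c, d
  1-simplices (6): ab, ac, ad, bc, bd, cd
  2-simplices (4): abc, abd, acd, bcd

giving chain groups C_0 ≅ Z^4, C_1 ≅ Z^6, C_2 ≅ Z^4.

Boundary ∂_1: C_1 → C_0 sends each edge [p,q] (with p < q) to q − p. For instance
  ∂bd = d − b.
The 4×6 boundary matrix has rank 3 and Smith normal form diag(1,1,1).

∂_2: C_2 → C_1 maps a triangle to the signed sum of its edges. For instance
  ∂abd = bd − ad + ab,
  ∂abc = bc − ac + ab.
This gives a 6×4 integer matrix of rank 3; reducing to Smith normal form yields diagonal entries (1,1,1).

Now H_k = ker ∂_k / im ∂_{k+1}, so:

  H_0: rank C_0 − rank ∂_1 = 4 − 3 = 1, and the invariant factors of ∂_1 are all 1, so H_0 = Z.
  H_1: rank ker ∂_1 − rank ∂_2 = (6 − 3) − 3 = 0, and the invariant factors of ∂_2 are all 1, so H_1 = 0.
  H_2: rank ker ∂_2 − rank ∂_3 = (4 − 3) − 0 = 1, and there is no ∂_3, so H_2 = Z.

(K is a triangulation of the 2-sphere S^2.)

H_0 = Z,  H_1 = 0,  H_2 = Z.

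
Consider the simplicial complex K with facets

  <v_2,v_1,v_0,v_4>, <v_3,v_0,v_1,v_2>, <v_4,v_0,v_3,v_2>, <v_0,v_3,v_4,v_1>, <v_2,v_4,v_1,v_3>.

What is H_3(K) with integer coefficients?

Take the total order v_0 < v_1 < v_2 < v_3 < v_4 on the vertex set. Then K (dimension 3) consists of the simplices:

  0-simplices (5): [v_0], [v_1], [v_2], [v_3], [v_4]
  1-simplices (10): [v_0,v_1], [v_0,v_2], [v_0,v_3], [v_0,v_4], [v_1,v_2], [v_1,v_3], [v_1,v_4], [v_2,v_3], [v_2,v_4], [v_3,v_4]
  2-simplices (10): [v_0,v_1,v_2], [v_0,v_1,v_3], [v_0,v_1,v_4], [v_0,v_2,v_3], [v_0,v_2,v_4], [v_0,v_3,v_4], [v_1,v_2,v_3], [v_1,v_2,v_4], [v_1,v_3,v_4], [v_2,v_3,v_4]
  3-simplices (5): [v_0,v_1,v_2,v_3], [v_0,v_1,v_2,v_4], [v_0,v_1,v_3,v_4], [v_0,v_2,v_3,v_4], [v_1,v_2,v_3,v_4]

Hence C_0 ≅ Z^5, C_1 ≅ Z^10, C_2 ≅ Z^10, C_3 ≅ Z^5.

Boundary ∂_1: C_1 → C_0 sends each edge [p,q] (with p < q) to q − p.
The resulting 5×10 matrix has rank 4, and its Smith normal form has invariant factors (1,1,1,1).

The boundary map ∂_2: C_2 → C_1 maps a triangle to the signed sum of its edges. For instance
  ∂[v_0,v_3,v_4] = [v_3,v_4] − [v_0,v_4] + [v_0,v_3],
  ∂[v_1,v_3,v_4] = [v_3,v_4] − [v_1,v_4] + [v_1,v_3].
The 10×10 boundary matrix has rank 6 and Smith normal form diag(1,1,1,1,1,1).

Boundary ∂_3: C_3 → C_2 sends each 3-simplex σ to the alternating sum Σ_i (−1)^i (σ with its i-th vertex removed). For instance
  ∂[v_0,v_2,v_3,v_4] = [v_2,v_3,v_4] − [v_0,v_3,v_4] + [v_0,v_2,v_4] − [v_0,v_2,v_3],
  ∂[v_0,v_1,v_3,v_4] = [v_1,v_3,v_4] − [v_0,v_3,v_4] + [v_0,v_1,v_4] − [v_0,v_1,v_3].
The resulting 10×5 matrix has rank 4, and its Smith normal form has invariant factors (1,1,1,1).

Now H_k = ker ∂_k / im ∂_{k+1}, so:

  H_3: rank ker ∂_3 − rank ∂_4 = (5 − 4) − 0 = 1, and there is no ∂_4, so H_3 = Z.

H_3 ≅ Z.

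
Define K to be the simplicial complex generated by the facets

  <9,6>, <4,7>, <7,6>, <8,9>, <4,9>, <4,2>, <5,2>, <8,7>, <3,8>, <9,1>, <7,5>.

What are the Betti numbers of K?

b_0 = 1, b_1 = 3.

We work with the vertex ordering 1 < 2 < 3 < 4 < 5 < 6 < 7 < 8 < 9. The simplices of K, each written with vertices in increasing order, are:

  0-simplices (9): [1], [2], [3], [4], [5], [6], [7], [8], [9]
  1-simplices (11): [1,9], [2,4], [2,5], [3,8], [4,7], [4,9], [5,7], [6,7], [6,9], [7,8], [8,9]

so the chain groups are C_0 ≅ Z^9, C_1 ≅ Z^11.

Boundary ∂_1: C_1 → C_0 is given by ∂[p,q] = [q] − [p].
As a 9×11 matrix over Z this has rank 8, with invariant factors (1,1,1,1,1,1,1,1).

From H_k ≅ ker(∂_k) / im(∂_{k+1}) we obtain:

  H_0: rank C_0 − rank ∂_1 = 9 − 8 = 1, and the invariant factors of ∂_1 are all 1, so H_0 = Z.
  H_1: rank ker ∂_1 − rank ∂_2 = (11 − 8) − 0 = 3, and there is no ∂_2, so H_1 = Z^3.

Hence the Betti numbers are b_0 = 1, b_1 = 3.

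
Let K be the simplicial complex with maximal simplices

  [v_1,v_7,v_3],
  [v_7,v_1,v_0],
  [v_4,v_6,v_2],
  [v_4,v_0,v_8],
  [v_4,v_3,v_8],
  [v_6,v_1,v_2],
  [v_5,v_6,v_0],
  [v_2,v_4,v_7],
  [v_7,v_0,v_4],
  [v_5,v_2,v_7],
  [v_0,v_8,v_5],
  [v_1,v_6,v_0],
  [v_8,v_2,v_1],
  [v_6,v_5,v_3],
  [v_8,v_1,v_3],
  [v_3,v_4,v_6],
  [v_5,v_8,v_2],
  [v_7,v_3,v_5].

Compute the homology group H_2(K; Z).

H_2 = Z.

We work with the vertex ordering v_0 < v_1 < v_2 < v_3 < v_4 < v_5 < v_6 < v_7 < v_8. The simplices of K, each written with vertices in increasing order, are:

  0-simplices (9): [v_0], [v_1], [v_2], [v_3], [v_4], [v_5], [v_6], [v_7], [v_8]
  1-simplices (27): (27 of them)
  2-simplices (18): (18 of them)

so the chain groups are C_0 ≅ Z^9, C_1 ≅ Z^27, C_2 ≅ Z^18.

∂_1: C_1 → C_0 maps an edge to its endpoints' difference, ∂[p,q] = q − p.
The resulting 9×27 matrix has rank 8, and its Smith normal form has invariant factors (1,1,1,1,1,1,1,1).

The boundary map ∂_2: C_2 → C_1 maps a triangle to the signed sum of its edges. For instance
  ∂[v_0,v_1,v_7] = [v_1,v_7] − [v_0,v_7] + [v_0,v_1],
  ∂[v_3,v_5,v_6] = [v_5,v_6] − [v_3,v_6] + [v_3,v_5].
This gives a 27×18 integer matrix of rank 17; reducing to Smith normal form yields diagonal entries (1,1,1,1,1,1,1,1,1,1,1,1,1,1,1,1,1).

Computing H_k = (kernel of ∂_k) / (image of ∂_{k+1}):

  H_2: rank ker ∂_2 − rank ∂_3 = (18 − 17) − 0 = 1, and there is no ∂_3, so H_2 ≅ Z.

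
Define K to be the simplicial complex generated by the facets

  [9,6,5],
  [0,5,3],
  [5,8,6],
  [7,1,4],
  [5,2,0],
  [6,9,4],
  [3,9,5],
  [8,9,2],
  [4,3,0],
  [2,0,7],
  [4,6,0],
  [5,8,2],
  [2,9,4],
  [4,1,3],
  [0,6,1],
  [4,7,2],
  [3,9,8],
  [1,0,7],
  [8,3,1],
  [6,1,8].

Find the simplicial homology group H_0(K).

We work with the vertex ordering 0 < 1 < 2 < 3 < 4 < 5 < 6 < 7 < 8 < 9. The simplices of K, each written with vertices in increasing order, are:

  0-simplices (10): [0], [1], [2], [3], [4], [5], [6], [7], [8], [9]
  1-simplices (30): (30 of them)
  2-simplices (20): (20 of them)

so the chain groups are C_0 ≅ Z^10, C_1 ≅ Z^30, C_2 ≅ Z^20.

Boundary ∂_1: C_1 → C_0 maps an edge to its endpoints' difference, ∂[p,q] = q − p.
The 10×30 boundary matrix has rank 9 and Smith normal form diag(1,1,1,1,1,1,1,1,1).

Boundary ∂_2: C_2 → C_1 maps a triangle to the signed sum of its edges. For instance
  ∂[2,8,9] = [8,9] − [2,9] + [2,8],
  ∂[3,8,9] = [8,9] − [3,9] + [3,8].
The 30×20 boundary matrix has rank 20 and Smith normal form diag(1,1,1,1,1,1,1,1,1,1,1,1,1,1,1,1,1,1,1,2).

Computing H_k = (kernel of ∂_k) / (image of ∂_{k+1}):

  H_0: rank C_0 − rank ∂_1 = 10 − 9 = 1, and the invariant factors of ∂_1 are all 1, so H_0 ≅ Z.

H_0 = Z.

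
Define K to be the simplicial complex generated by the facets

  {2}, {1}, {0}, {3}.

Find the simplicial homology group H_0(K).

We work with the vertex ordering 0 < 1 < 2 < 3. The simplices of K, each written with vertices in increasing order, are:

  0-simplices (4): [0], [1], [2], [3]

giving chain groups C_0 ≅ Z^4.

From H_k ≅ ker(∂_k) / im(∂_{k+1}) we obtain:

  H_0: rank C_0 − rank ∂_1 = 4 − 0 = 4, and there is no ∂_1, so H_0 ≅ Z^4.

(K is a triangulation of a set of 4 points.)

H_0 = Z^4.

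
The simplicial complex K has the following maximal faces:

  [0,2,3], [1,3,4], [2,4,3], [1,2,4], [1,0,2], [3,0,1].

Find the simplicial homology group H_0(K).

K has 5 vertices, 9 edges, 6 triangles.
rank ∂_0 = 0, rank ∂_1 = 4 ⇒ b_0 = 5 − 0 − 4 = 1; all invariant factors of ∂_1 are 1 so no torsion. So H_0 ≅ Z.

H_0 = Z.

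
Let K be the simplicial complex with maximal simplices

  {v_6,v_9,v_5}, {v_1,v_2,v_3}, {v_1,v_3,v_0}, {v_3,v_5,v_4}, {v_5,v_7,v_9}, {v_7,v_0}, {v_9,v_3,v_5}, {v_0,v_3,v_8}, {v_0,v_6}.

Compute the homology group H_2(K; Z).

H_2 ≅ 0.

We work with the vertex ordering v_0 < v_1 < v_2 < v_3 < v_4 < v_5 < v_6 < v_7 < v_8 < v_9. The simplices of K, each written with vertices in increasing order, are:

  0-simplices (10): [v_0], [v_1], [v_2], [v_3], [v_4], [v_5], [v_6], [v_7], [v_8], [v_9]
  1-simplices (18): (18 of them)
  2-simplices (7): [v_0,v_1,v_3], [v_0,v_3,v_8], [v_1,v_2,v_3], [v_3,v_4,v_5], [v_3,v_5,v_9], [v_5,v_6,v_9], [v_5,v_7,v_9]

giving chain groups C_0 ≅ Z^10, C_1 ≅ Z^18, C_2 ≅ Z^7.

Boundary ∂_1: C_1 → C_0 sends each edge [p,q] (with p < q) to q − p. For instance
  ∂[v_0,v_8] = [v_8] − [v_0].
The resulting 10×18 matrix has rank 9, and its Smith normal form has invariant factors (1,1,1,1,1,1,1,1,1).

Boundary ∂_2: C_2 → C_1 acts by ∂[p,q,r] = [q,r] − [p,r] + [p,q]. For instance
  ∂[v_1,v_2,v_3] = [v_2,v_3] − [v_1,v_3] + [v_1,v_2],
  ∂[v_3,v_5,v_9] = [v_5,v_9] − [v_3,v_9] + [v_3,v_5].
The resulting 18×7 matrix has rank 7, and its Smith normal form has invariant factors (1,1,1,1,1,1,1).

Computing H_k = (kernel of ∂_k) / (image of ∂_{k+1}):

  H_2: rank ker ∂_2 − rank ∂_3 = (7 − 7) − 0 = 0, and there is no ∂_3, so H_2 ≅ 0.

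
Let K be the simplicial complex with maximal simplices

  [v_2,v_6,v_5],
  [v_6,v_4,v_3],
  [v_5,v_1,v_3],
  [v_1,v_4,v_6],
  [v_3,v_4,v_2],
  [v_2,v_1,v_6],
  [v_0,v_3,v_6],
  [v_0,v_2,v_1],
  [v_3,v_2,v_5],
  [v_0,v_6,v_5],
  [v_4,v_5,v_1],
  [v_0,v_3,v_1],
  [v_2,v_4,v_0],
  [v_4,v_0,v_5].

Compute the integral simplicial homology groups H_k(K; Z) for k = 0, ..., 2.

H_0 = Z,  H_1 = Z^2,  H_2 = Z.

Take the total order v_0 < v_1 < v_2 < v_3 < v_4 < v_5 < v_6 on the vertex set. Then K (dimension 2) consists of the simplices:

  0-simplices (7): [v_0], [v_1], [v_2], [v_3], [v_4], [v_5], [v_6]
  1-simplices (21): (21 of them)
  2-simplices (14): (14 of them)

so the chain groups are C_0 ≅ Z^7, C_1 ≅ Z^21, C_2 ≅ Z^14.

The boundary map ∂_1: C_1 → C_0 sends each edge [p,q] (with p < q) to q − p. For instance
  ∂[v_3,v_4] = [v_4] − [v_3].
The resulting 7×21 matrix has rank 6, and its Smith normal form has invariant factors (1,1,1,1,1,1).

∂_2: C_2 → C_1 sends each 2-simplex [p,q,r] to [q,r] − [p,r] + [p,q]. For instance
  ∂[v_2,v_5,v_6] = [v_5,v_6] − [v_2,v_6] + [v_2,v_5],
  ∂[v_0,v_1,v_3] = [v_1,v_3] − [v_0,v_3] + [v_0,v_1].
This gives a 21×14 integer matrix of rank 13; reducing to Smith normal form yields diagonal entries (1,1,1,1,1,1,1,1,1,1,1,1,1).

From H_k ≅ ker(∂_k) / im(∂_{k+1}) we obtain:

  H_0: rank C_0 − rank ∂_1 = 7 − 6 = 1, and the invariant factors of ∂_1 are all 1, so H_0 = Z.
  H_1: rank ker ∂_1 − rank ∂_2 = (21 − 6) − 13 = 2, and the invariant factors of ∂_2 are all 1, so H_1 = Z^2.
  H_2: rank ker ∂_2 − rank ∂_3 = (14 − 13) − 0 = 1, and there is no ∂_3, so H_2 = Z.

As a check, the Euler characteristic is 7 − 21 + 14 = 0, which agrees with 1 − 2 + 1 = 0.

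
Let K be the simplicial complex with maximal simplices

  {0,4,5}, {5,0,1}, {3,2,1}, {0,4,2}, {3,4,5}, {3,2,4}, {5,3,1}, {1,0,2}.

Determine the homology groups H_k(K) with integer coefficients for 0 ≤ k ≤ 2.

We work with the vertex ordering 0 < 1 < 2 < 3 < 4 < 5. The simplices of K, each written with vertices in increasing order, are:

  0-simplices (6): [0], [1], [2], [3], [4], [5]
  1-simplices (12): [0,1], [0,2], [0,4], [0,5], [1,2], [1,3], [1,5], [2,3], [2,4], [3,4], [3,5], [4,5]
  2-simplices (8): [0,1,2], [0,1,5], [0,2,4], [0,4,5], [1,2,3], [1,3,5], [2,3,4], [3,4,5]

giving chain groups C_0 ≅ Z^6, C_1 ≅ Z^12, C_2 ≅ Z^8.

The boundary map ∂_1: C_1 → C_0 sends each edge [p,q] (with p < q) to q − p. For instance
  ∂[4,5] = [5] − [4].
As a 6×12 matrix over Z this has rank 5, with invariant factors (1,1,1,1,1).

∂_2: C_2 → C_1 acts by ∂[p,q,r] = [q,r] − [p,r] + [p,q]. For instance
  ∂[0,1,2] = [1,2] − [0,2] + [0,1],
  ∂[2,3,4] = [3,4] − [2,4] + [2,3].
The resulting 12×8 matrix has rank 7, and its Smith normal form has invariant factors (1,1,1,1,1,1,1).

Computing H_k = (kernel of ∂_k) / (image of ∂_{k+1}):

  H_0: rank C_0 − rank ∂_1 = 6 − 5 = 1, and the invariant factors of ∂_1 are all 1, so H_0 ≅ Z.
  H_1: rank ker ∂_1 − rank ∂_2 = (12 − 5) − 7 = 0, and the invariant factors of ∂_2 are all 1, so H_1 ≅ 0.
  H_2: rank ker ∂_2 − rank ∂_3 = (8 − 7) − 0 = 1, and there is no ∂_3, so H_2 ≅ Z.

As a check, the Euler characteristic is 6 − 12 + 8 = 2, which agrees with 1 − 0 + 1 = 2.
(K is a triangulation of the 2-sphere S^2.)

H_0 = Z,  H_1 = 0,  H_2 = Z.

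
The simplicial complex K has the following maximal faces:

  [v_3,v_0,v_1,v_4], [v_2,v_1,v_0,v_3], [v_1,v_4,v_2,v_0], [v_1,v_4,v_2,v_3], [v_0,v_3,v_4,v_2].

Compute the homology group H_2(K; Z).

H_2 = 0.

Fix the vertex order v_0 < v_1 < v_2 < v_3 < v_4 and write every simplex with vertices in increasing order. Then dim K = 3 and the simplices of K are:

  0-simplices (5): [v_0], [v_1], [v_2], [v_3], [v_4]
  1-simplices (10): [v_0,v_1], [v_0,v_2], [v_0,v_3], [v_0,v_4], [v_1,v_2], [v_1,v_3], [v_1,v_4], [v_2,v_3], [v_2,v_4], [v_3,v_4]
  2-simplices (10): [v_0,v_1,v_2], [v_0,v_1,v_3], [v_0,v_1,v_4], [v_0,v_2,v_3], [v_0,v_2,v_4], [v_0,v_3,v_4], [v_1,v_2,v_3], [v_1,v_2,v_4], [v_1,v_3,v_4], [v_2,v_3,v_4]
  3-simplices (5): [v_0,v_1,v_2,v_3], [v_0,v_1,v_2,v_4], [v_0,v_1,v_3,v_4], [v_0,v_2,v_3,v_4], [v_1,v_2,v_3,v_4]

Hence C_0 ≅ Z^5, C_1 ≅ Z^10, C_2 ≅ Z^10, C_3 ≅ Z^5.

∂_1: C_1 → C_0 is given by ∂[p,q] = [q] − [p].
This gives a 5×10 integer matrix of rank 4; reducing to Smith normal form yields diagonal entries (1,1,1,1).

Boundary ∂_2: C_2 → C_1 maps a triangle to the signed sum of its edges. For instance
  ∂[v_2,v_3,v_4] = [v_3,v_4] − [v_2,v_4] + [v_2,v_3],
  ∂[v_0,v_3,v_4] = [v_3,v_4] − [v_0,v_4] + [v_0,v_3].
This gives a 10×10 integer matrix of rank 6; reducing to Smith normal form yields diagonal entries (1,1,1,1,1,1).

∂_3: C_3 → C_2 sends each 3-simplex σ to the alternating sum Σ_i (−1)^i (σ with its i-th vertex removed). For instance
  ∂[v_0,v_1,v_2,v_3] = [v_1,v_2,v_3] − [v_0,v_2,v_3] + [v_0,v_1,v_3] − [v_0,v_1,v_2],
  ∂[v_0,v_2,v_3,v_4] = [v_2,v_3,v_4] − [v_0,v_3,v_4] + [v_0,v_2,v_4] − [v_0,v_2,v_3].
The 10×5 boundary matrix has rank 4 and Smith normal form diag(1,1,1,1).

Reading off H_k = ker ∂_k / im ∂_{k+1}:

  H_2: rank ker ∂_2 − rank ∂_3 = (10 − 6) − 4 = 0, and the invariant factors of ∂_3 are all 1, so H_2 ≅ 0.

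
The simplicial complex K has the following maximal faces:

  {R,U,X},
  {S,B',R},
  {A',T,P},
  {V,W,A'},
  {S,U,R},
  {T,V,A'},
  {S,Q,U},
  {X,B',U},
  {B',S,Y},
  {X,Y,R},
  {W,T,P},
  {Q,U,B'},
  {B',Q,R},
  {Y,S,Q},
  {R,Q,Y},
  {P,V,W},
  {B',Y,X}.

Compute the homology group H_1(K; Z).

H_1 ≅ Z ⊕ Z_2.

Fix the vertex order P < Q < R < S < T < U < V < W < X < Y < A' < B' and write every simplex with vertices in increasing order. Then dim K = 2 and the simplices of K are:

  0-simplices (12): [P], [Q], [R], [S], [T], [U], [V], [W], [X], [Y], [A'], [B']
  1-simplices (28): (28 of them)
  2-simplices (17): [P,T,W], [P,T,A'], [P,V,W], [Q,R,Y], [Q,R,B'], [Q,S,U], [Q,S,Y], [Q,U,B'], [R,S,U], [R,S,B'], [R,U,X], [R,X,Y], [S,Y,B'], [T,V,A'], [U,X,B'], [V,W,A'], [X,Y,B']

so the chain groups are C_0 ≅ Z^12, C_1 ≅ Z^28, C_2 ≅ Z^17.

The boundary map ∂_1: C_1 → C_0 sends each edge [p,q] (with p < q) to q − p.
As a 12×28 matrix over Z this has rank 10, with invariant factors (1,1,1,1,1,1,1,1,1,1).

Boundary ∂_2: C_2 → C_1 maps a triangle to the signed sum of its edges. For instance
  ∂[Q,S,Y] = [S,Y] − [Q,Y] + [Q,S],
  ∂[R,S,U] = [S,U] − [R,U] + [R,S].
The resulting 28×17 matrix has rank 17, and its Smith normal form has invariant factors (1,1,1,1,1,1,1,1,1,1,1,1,1,1,1,1,2).

Computing H_k = (kernel of ∂_k) / (image of ∂_{k+1}):

  H_1: rank ker ∂_1 − rank ∂_2 = (28 − 10) − 17 = 1, and ∂_2 has invariant factor 2 > 1, so H_1 = Z ⊕ Z_2.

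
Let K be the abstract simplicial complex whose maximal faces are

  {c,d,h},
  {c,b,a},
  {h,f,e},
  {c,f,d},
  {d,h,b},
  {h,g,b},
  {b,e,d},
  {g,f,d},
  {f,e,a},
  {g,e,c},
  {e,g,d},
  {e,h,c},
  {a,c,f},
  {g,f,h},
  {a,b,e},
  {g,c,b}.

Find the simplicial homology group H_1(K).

H_1 = Z^2.

We work with the vertex ordering a < b < c < d < e < f < g < h. The simplices of K, each written with vertices in increasing order, are:

  0-simplices (8): a, b, c, d, e, f, g, h
  1-simplices (24): ab, ac, ae, af, bc, bd, be, bg, bh, cd, ce, cf, cg, ch, de, df, dg, dh, ef, eg, eh, fg, fh, gh
  2-simplices (16): abc, abe, acf, aef, bcg, bde, bdh, bgh, cdf, cdh, ceg, ceh, deg, dfg, efh, fgh

so the chain groups are C_0 ≅ Z^8, C_1 ≅ Z^24, C_2 ≅ Z^16.

Boundary ∂_1: C_1 → C_0 maps an edge to its endpoints' difference, ∂[p,q] = q − p. For instance
  ∂bg = g − b.
The 8×24 boundary matrix has rank 7 and Smith normal form diag(1,1,1,1,1,1,1).

∂_2: C_2 → C_1 acts by ∂[p,q,r] = [q,r] − [p,r] + [p,q]. For instance
  ∂dfg = fg − dg + df,
  ∂bgh = gh − bh + bg.
As a 24×16 matrix over Z this has rank 15, with invariant factors (1,1,1,1,1,1,1,1,1,1,1,1,1,1,1).

Now H_k = ker ∂_k / im ∂_{k+1}, so:

  H_1: rank ker ∂_1 − rank ∂_2 = (24 − 7) − 15 = 2, and the invariant factors of ∂_2 are all 1, so H_1 ≅ Z^2.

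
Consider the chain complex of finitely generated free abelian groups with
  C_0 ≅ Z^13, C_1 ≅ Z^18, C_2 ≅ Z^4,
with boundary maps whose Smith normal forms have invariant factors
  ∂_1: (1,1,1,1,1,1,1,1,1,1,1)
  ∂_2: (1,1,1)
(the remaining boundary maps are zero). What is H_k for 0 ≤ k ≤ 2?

H_0 ≅ Z^2,  H_1 ≅ Z^4,  H_2 ≅ Z.

H_0: b_0 = 13 − 0 − 11 = 2; torsion from ∂_1 factors > 1: none. So H_0 ≅ Z^2.
H_1: b_1 = 18 − 11 − 3 = 4; torsion from ∂_2 factors > 1: none. So H_1 ≅ Z^4.
H_2: b_2 = 4 − 3 − 0 = 1; torsion from ∂_3 factors > 1: none. So H_2 ≅ Z.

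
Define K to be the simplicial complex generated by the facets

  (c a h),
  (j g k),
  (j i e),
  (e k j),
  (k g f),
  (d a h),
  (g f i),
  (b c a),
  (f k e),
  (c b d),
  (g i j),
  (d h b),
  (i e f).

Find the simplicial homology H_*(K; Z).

H_0 ≅ Z^2,  H_1 ≅ Z,  H_2 ≅ Z.

Fix the vertex order a < b < c < d < e < f < g < h < i < j < k and write every simplex with vertices in increasing order. Then dim K = 2 and the simplices of K are:

  0-simplices (11): a, b, c, d, e, f, g, h, i, j, k
  1-simplices (22): ab, ac, ad, ah, bc, bd, bh, cd, ch, dh, ef, ei, ej, ek, fg, fi, fk, gi, gj, gk, ij, jk
  2-simplices (13): abc, ach, adh, bcd, bdh, efi, efk, eij, ejk, fgi, fgk, gij, gjk

Hence C_0 ≅ Z^11, C_1 ≅ Z^22, C_2 ≅ Z^13.

The boundary map ∂_1: C_1 → C_0 maps an edge to its endpoints' difference, ∂[p,q] = q − p.
The resulting 11×22 matrix has rank 9, and its Smith normal form has invariant factors (1,1,1,1,1,1,1,1,1).

Boundary ∂_2: C_2 → C_1 acts by ∂[p,q,r] = [q,r] − [p,r] + [p,q]. For instance
  ∂efk = fk − ek + ef,
  ∂gjk = jk − gk + gj.
The resulting 22×13 matrix has rank 12, and its Smith normal form has invariant factors (1,1,1,1,1,1,1,1,1,1,1,1).

Computing H_k = (kernel of ∂_k) / (image of ∂_{k+1}):

  H_0: rank C_0 − rank ∂_1 = 11 − 9 = 2, and the invariant factors of ∂_1 are all 1, so H_0 ≅ Z^2.
  H_1: rank ker ∂_1 − rank ∂_2 = (22 − 9) − 12 = 1, and the invariant factors of ∂_2 are all 1, so H_1 ≅ Z.
  H_2: rank ker ∂_2 − rank ∂_3 = (13 − 12) − 0 = 1, and there is no ∂_3, so H_2 ≅ Z.

(K is a triangulation of the disjoint union of the 2-sphere S^2 and the Möbius band.)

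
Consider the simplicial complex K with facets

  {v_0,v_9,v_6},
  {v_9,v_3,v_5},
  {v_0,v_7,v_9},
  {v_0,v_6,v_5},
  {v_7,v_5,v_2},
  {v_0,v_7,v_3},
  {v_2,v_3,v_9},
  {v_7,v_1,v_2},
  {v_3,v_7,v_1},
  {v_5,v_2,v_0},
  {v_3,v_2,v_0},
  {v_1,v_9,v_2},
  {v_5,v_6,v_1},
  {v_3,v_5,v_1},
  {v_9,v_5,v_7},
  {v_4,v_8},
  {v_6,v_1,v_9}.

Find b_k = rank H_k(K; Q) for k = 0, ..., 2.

b_0 = 2, b_1 = 2, b_2 = 1.

Order the vertices as v_0 < v_1 < v_2 < v_3 < v_4 < v_5 < v_6 < v_7 < v_8 < v_9. Listing each simplex with vertices in this order, K has dimension 2 with simplices:

  0-simplices (10): [v_0], [v_1], [v_2], [v_3], [v_4], [v_5], [v_6], [v_7], [v_8], [v_9]
  1-simplices (25): (25 of them)
  2-simplices (16): (16 of them)

giving chain groups C_0 ≅ Z^10, C_1 ≅ Z^25, C_2 ≅ Z^16.

The boundary map ∂_1: C_1 → C_0 maps an edge to its endpoints' difference, ∂[p,q] = q − p. For instance
  ∂[v_4,v_8] = [v_8] − [v_4].
The 10×25 boundary matrix has rank 8 and Smith normal form diag(1,1,1,1,1,1,1,1).

∂_2: C_2 → C_1 maps a triangle to the signed sum of its edges. For instance
  ∂[v_1,v_3,v_7] = [v_3,v_7] − [v_1,v_7] + [v_1,v_3],
  ∂[v_0,v_2,v_5] = [v_2,v_5] − [v_0,v_5] + [v_0,v_2].
This gives a 25×16 integer matrix of rank 15; reducing to Smith normal form yields diagonal entries (1,1,1,1,1,1,1,1,1,1,1,1,1,1,1).

From H_k ≅ ker(∂_k) / im(∂_{k+1}) we obtain:

  H_0: rank C_0 − rank ∂_1 = 10 − 8 = 2, and the invariant factors of ∂_1 are all 1, so H_0 ≅ Z^2.
  H_1: rank ker ∂_1 − rank ∂_2 = (25 − 8) − 15 = 2, and the invariant factors of ∂_2 are all 1, so H_1 ≅ Z^2.
  H_2: rank ker ∂_2 − rank ∂_3 = (16 − 15) − 0 = 1, and there is no ∂_3, so H_2 ≅ Z.

As a check, the Euler characteristic is 10 − 25 + 16 = 1, which agrees with 2 − 2 + 1 = 1.
(K is a triangulation of the disjoint union of the 1-simplex and the torus T^2.)

Hence the Betti numbers are b_0 = 2, b_1 = 2, b_2 = 1.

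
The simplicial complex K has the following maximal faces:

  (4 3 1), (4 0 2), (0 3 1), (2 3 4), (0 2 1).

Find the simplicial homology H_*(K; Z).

H_0 ≅ Z,  H_1 ≅ Z,  H_2 = 0.

Take the total order 0 < 1 < 2 < 3 < 4 on the vertex set. Then K (dimension 2) consists of the simplices:

  0-simplices (5): [0], [1], [2], [3], [4]
  1-simplices (10): [0,1], [0,2], [0,3], [0,4], [1,2], [1,3], [1,4], [2,3], [2,4], [3,4]
  2-simplices (5): [0,1,2], [0,1,3], [0,2,4], [1,3,4], [2,3,4]

giving chain groups C_0 ≅ Z^5, C_1 ≅ Z^10, C_2 ≅ Z^5.

Boundary ∂_1: C_1 → C_0 sends each edge [p,q] (with p < q) to q − p. For instance
  ∂[1,2] = [2] − [1].
The 5×10 boundary matrix has rank 4 and Smith normal form diag(1,1,1,1).

∂_2: C_2 → C_1 sends each 2-simplex [p,q,r] to [q,r] − [p,r] + [p,q]. For instance
  ∂[1,3,4] = [3,4] − [1,4] + [1,3],
  ∂[0,1,2] = [1,2] − [0,2] + [0,1].
This gives a 10×5 integer matrix of rank 5; reducing to Smith normal form yields diagonal entries (1,1,1,1,1).

From H_k ≅ ker(∂_k) / im(∂_{k+1}) we obtain:

  H_0: rank C_0 − rank ∂_1 = 5 − 4 = 1, and the invariant factors of ∂_1 are all 1, so H_0 ≅ Z.
  H_1: rank ker ∂_1 − rank ∂_2 = (10 − 4) − 5 = 1, and the invariant factors of ∂_2 are all 1, so H_1 ≅ Z.
  H_2: rank ker ∂_2 − rank ∂_3 = (5 − 5) − 0 = 0, and there is no ∂_3, so H_2 ≅ 0.

As a check, the Euler characteristic is 5 − 10 + 5 = 0, which agrees with 1 − 1 + 0 = 0.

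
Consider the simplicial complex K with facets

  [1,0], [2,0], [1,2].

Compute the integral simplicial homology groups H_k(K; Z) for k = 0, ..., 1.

K has 3 vertices, 3 edges.
rank ∂_0 = 0, rank ∂_1 = 2 ⇒ b_0 = 3 − 0 − 2 = 1; all invariant factors of ∂_1 are 1 so no torsion. So H_0 = Z.
rank ∂_1 = 2, rank ∂_2 = 0 ⇒ b_1 = 3 − 2 − 0 = 1. So H_1 = Z.

H_0 = Z,  H_1 = Z.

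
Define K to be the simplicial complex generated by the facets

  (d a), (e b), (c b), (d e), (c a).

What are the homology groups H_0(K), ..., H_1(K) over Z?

H_0 = Z,  H_1 = Z.

Fix the vertex order a < b < c < d < e and write every simplex with vertices in increasing order. Then dim K = 1 and the simplices of K are:

  0-simplices (5): a, b, c, d, e
  1-simplices (5): ac, ad, bc, be, de

Hence C_0 ≅ Z^5, C_1 ≅ Z^5.

Boundary ∂_1: C_1 → C_0 is given by ∂[p,q] = [q] − [p]. For instance
  ∂ac = c − a.
This gives a 5×5 integer matrix of rank 4; reducing to Smith normal form yields diagonal entries (1,1,1,1).

Reading off H_k = ker ∂_k / im ∂_{k+1}:

  H_0: rank C_0 − rank ∂_1 = 5 − 4 = 1, and the invariant factors of ∂_1 are all 1, so H_0 ≅ Z.
  H_1: rank ker ∂_1 − rank ∂_2 = (5 − 4) − 0 = 1, and there is no ∂_2, so H_1 ≅ Z.

As a check, the Euler characteristic is 5 − 5 = 0, which agrees with 1 − 1 = 0.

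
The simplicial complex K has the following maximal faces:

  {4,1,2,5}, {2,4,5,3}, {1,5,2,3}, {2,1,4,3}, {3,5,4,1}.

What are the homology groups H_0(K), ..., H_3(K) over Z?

H_0 ≅ Z,  H_1 = 0,  H_2 = 0,  H_3 ≅ Z.

Fix the vertex order 1 < 2 < 3 < 4 < 5 and write every simplex with vertices in increasing order. Then dim K = 3 and the simplices of K are:

  0-simplices (5): [1], [2], [3], [4], [5]
  1-simplices (10): [1,2], [1,3], [1,4], [1,5], [2,3], [2,4], [2,5], [3,4], [3,5], [4,5]
  2-simplices (10): [1,2,3], [1,2,4], [1,2,5], [1,3,4], [1,3,5], [1,4,5], [2,3,4], [2,3,5], [2,4,5], [3,4,5]
  3-simplices (5): [1,2,3,4], [1,2,3,5], [1,2,4,5], [1,3,4,5], [2,3,4,5]

Hence C_0 ≅ Z^5, C_1 ≅ Z^10, C_2 ≅ Z^10, C_3 ≅ Z^5.

The boundary map ∂_1: C_1 → C_0 maps an edge to its endpoints' difference, ∂[p,q] = q − p. For instance
  ∂[2,4] = [4] − [2].
As a 5×10 matrix over Z this has rank 4, with invariant factors (1,1,1,1).

Boundary ∂_2: C_2 → C_1 acts by ∂[p,q,r] = [q,r] − [p,r] + [p,q]. For instance
  ∂[1,3,4] = [3,4] − [1,4] + [1,3],
  ∂[1,3,5] = [3,5] − [1,5] + [1,3].
The resulting 10×10 matrix has rank 6, and its Smith normal form has invariant factors (1,1,1,1,1,1).

Boundary ∂_3: C_3 → C_2 sends each 3-simplex σ to the alternating sum Σ_i (−1)^i (σ with its i-th vertex removed). For instance
  ∂[1,2,4,5] = [2,4,5] − [1,4,5] + [1,2,5] − [1,2,4],
  ∂[1,2,3,4] = [2,3,4] − [1,3,4] + [1,2,4] − [1,2,3].
The 10×5 boundary matrix has rank 4 and Smith normal form diag(1,1,1,1).

Computing H_k = (kernel of ∂_k) / (image of ∂_{k+1}):

  H_0: rank C_0 − rank ∂_1 = 5 − 4 = 1, and the invariant factors of ∂_1 are all 1, so H_0 = Z.
  H_1: rank ker ∂_1 − rank ∂_2 = (10 − 4) − 6 = 0, and the invariant factors of ∂_2 are all 1, so H_1 = 0.
  H_2: rank ker ∂_2 − rank ∂_3 = (10 − 6) − 4 = 0, and the invariant factors of ∂_3 are all 1, so H_2 = 0.
  H_3: rank ker ∂_3 − rank ∂_4 = (5 − 4) − 0 = 1, and there is no ∂_4, so H_3 = Z.

As a check, the Euler characteristic is 5 − 10 + 10 − 5 = 0, which agrees with 1 − 0 + 0 − 1 = 0.
(K is a triangulation of the 3-sphere S^3.)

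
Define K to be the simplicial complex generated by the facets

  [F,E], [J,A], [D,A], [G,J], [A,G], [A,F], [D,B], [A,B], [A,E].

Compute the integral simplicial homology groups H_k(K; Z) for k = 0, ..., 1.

H_0 = Z,  H_1 = Z^3.

Take the total order A < B < D < E < F < G < J on the vertex set. Then K (dimension 1) consists of the simplices:

  0-simplices (7): A, B, D, E, F, G, J
  1-simplices (9): AB, AD, AE, AF, AG, AJ, BD, EF, GJ

giving chain groups C_0 ≅ Z^7, C_1 ≅ Z^9.

∂_1: C_1 → C_0 sends each edge [p,q] (with p < q) to q − p. For instance
  ∂AF = F − A.
As a 7×9 matrix over Z this has rank 6, with invariant factors (1,1,1,1,1,1).

Now H_k = ker ∂_k / im ∂_{k+1}, so:

  H_0: rank C_0 − rank ∂_1 = 7 − 6 = 1, and the invariant factors of ∂_1 are all 1, so H_0 ≅ Z.
  H_1: rank ker ∂_1 − rank ∂_2 = (9 − 6) − 0 = 3, and there is no ∂_2, so H_1 ≅ Z^3.

As a check, the Euler characteristic is 7 − 9 = -2, which agrees with 1 − 3 = -2.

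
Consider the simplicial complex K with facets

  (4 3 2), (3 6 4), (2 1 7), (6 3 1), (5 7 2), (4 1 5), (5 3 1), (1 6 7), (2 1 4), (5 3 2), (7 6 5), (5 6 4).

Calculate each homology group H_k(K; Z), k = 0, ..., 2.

H_0 ≅ Z,  H_1 ≅ Z/2Z,  H_2 = 0.

We work with the vertex ordering 1 < 2 < 3 < 4 < 5 < 6 < 7. The simplices of K, each written with vertices in increasing order, are:

  0-simplices (7): [1], [2], [3], [4], [5], [6], [7]
  1-simplices (18): [1,2], [1,3], [1,4], [1,5], [1,6], [1,7], [2,3], [2,4], [2,5], [2,7], [3,4], [3,5], [3,6], [4,5], [4,6], [5,6], [5,7], [6,7]
  2-simplices (12): [1,2,4], [1,2,7], [1,3,5], [1,3,6], [1,4,5], [1,6,7], [2,3,4], [2,3,5], [2,5,7], [3,4,6], [4,5,6], [5,6,7]

so the chain groups are C_0 ≅ Z^7, C_1 ≅ Z^18, C_2 ≅ Z^12.

Boundary ∂_1: C_1 → C_0 maps an edge to its endpoints' difference, ∂[p,q] = q − p.
As a 7×18 matrix over Z this has rank 6, with invariant factors (1,1,1,1,1,1).

Boundary ∂_2: C_2 → C_1 acts by ∂[p,q,r] = [q,r] − [p,r] + [p,q]. For instance
  ∂[4,5,6] = [5,6] − [4,6] + [4,5],
  ∂[1,3,6] = [3,6] − [1,6] + [1,3].
As a 18×12 matrix over Z this has rank 12, with invariant factors (1,1,1,1,1,1,1,1,1,1,1,2).

Now H_k = ker ∂_k / im ∂_{k+1}, so:

  H_0: rank C_0 − rank ∂_1 = 7 − 6 = 1, and the invariant factors of ∂_1 are all 1, so H_0 ≅ Z.
  H_1: rank ker ∂_1 − rank ∂_2 = (18 − 6) − 12 = 0, and ∂_2 has invariant factor 2 > 1, so H_1 ≅ Z/2Z.
  H_2: rank ker ∂_2 − rank ∂_3 = (12 − 12) − 0 = 0, and there is no ∂_3, so H_2 ≅ 0.

As a check, the Euler characteristic is 7 − 18 + 12 = 1, which agrees with 1 − 0 + 0 = 1.
(K is a triangulation of the real projective plane RP^2.)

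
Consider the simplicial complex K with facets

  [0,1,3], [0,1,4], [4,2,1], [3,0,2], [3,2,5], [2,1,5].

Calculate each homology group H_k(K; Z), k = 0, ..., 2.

Take the total order 0 < 1 < 2 < 3 < 4 < 5 on the vertex set. Then K (dimension 2) consists of the simplices:

  0-simplices (6): [0], [1], [2], [3], [4], [5]
  1-simplices (12): [0,1], [0,2], [0,3], [0,4], [1,2], [1,3], [1,4], [1,5], [2,3], [2,4], [2,5], [3,5]
  2-simplices (6): [0,1,3], [0,1,4], [0,2,3], [1,2,4], [1,2,5], [2,3,5]

giving chain groups C_0 ≅ Z^6, C_1 ≅ Z^12, C_2 ≅ Z^6.

The boundary map ∂_1: C_1 → C_0 sends each edge [p,q] (with p < q) to q − p.
The 6×12 boundary matrix has rank 5 and Smith normal form diag(1,1,1,1,1).

∂_2: C_2 → C_1 acts by ∂[p,q,r] = [q,r] − [p,r] + [p,q]. For instance
  ∂[0,1,4] = [1,4] − [0,4] + [0,1],
  ∂[0,2,3] = [2,3] − [0,3] + [0,2].
The resulting 12×6 matrix has rank 6, and its Smith normal form has invariant factors (1,1,1,1,1,1).

Now H_k = ker ∂_k / im ∂_{k+1}, so:

  H_0: rank C_0 − rank ∂_1 = 6 − 5 = 1, and the invariant factors of ∂_1 are all 1, so H_0 = Z.
  H_1: rank ker ∂_1 − rank ∂_2 = (12 − 5) − 6 = 1, and the invariant factors of ∂_2 are all 1, so H_1 = Z.
  H_2: rank ker ∂_2 − rank ∂_3 = (6 − 6) − 0 = 0, and there is no ∂_3, so H_2 = 0.

As a check, the Euler characteristic is 6 − 12 + 6 = 0, which agrees with 1 − 1 + 0 = 0.

H_0 ≅ Z,  H_1 ≅ Z,  H_2 = 0.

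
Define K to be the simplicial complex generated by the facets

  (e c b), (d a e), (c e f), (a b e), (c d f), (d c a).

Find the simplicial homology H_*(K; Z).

Order the vertices as a < b < c < d < e < f. Listing each simplex with vertices in this order, K has dimension 2 with simplices:

  0-simplices (6): a, b, c, d, e, f
  1-simplices (12): ab, ac, ad, ae, bc, be, cd, ce, cf, de, df, ef
  2-simplices (6): abe, acd, ade, bce, cdf, cef

Hence C_0 ≅ Z^6, C_1 ≅ Z^12, C_2 ≅ Z^6.

Boundary ∂_1: C_1 → C_0 sends each edge [p,q] (with p < q) to q − p.
As a 6×12 matrix over Z this has rank 5, with invariant factors (1,1,1,1,1).

The boundary map ∂_2: C_2 → C_1 sends each 2-simplex [p,q,r] to [q,r] − [p,r] + [p,q]. For instance
  ∂cef = ef − cf + ce,
  ∂bce = ce − be + bc.
As a 12×6 matrix over Z this has rank 6, with invariant factors (1,1,1,1,1,1).

Reading off H_k = ker ∂_k / im ∂_{k+1}:

  H_0: rank C_0 − rank ∂_1 = 6 − 5 = 1, and the invariant factors of ∂_1 are all 1, so H_0 = Z.
  H_1: rank ker ∂_1 − rank ∂_2 = (12 − 5) − 6 = 1, and the invariant factors of ∂_2 are all 1, so H_1 = Z.
  H_2: rank ker ∂_2 − rank ∂_3 = (6 − 6) − 0 = 0, and there is no ∂_3, so H_2 = 0.

(K is a triangulation of the cylinder S^1 x I.)

H_0 ≅ Z,  H_1 ≅ Z,  H_2 = 0.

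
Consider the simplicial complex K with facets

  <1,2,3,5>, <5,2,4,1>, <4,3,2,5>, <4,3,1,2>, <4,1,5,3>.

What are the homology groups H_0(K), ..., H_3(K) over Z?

Fix the vertex order 1 < 2 < 3 < 4 < 5 and write every simplex with vertices in increasing order. Then dim K = 3 and the simplices of K are:

  0-simplices (5): [1], [2], [3], [4], [5]
  1-simplices (10): [1,2], [1,3], [1,4], [1,5], [2,3], [2,4], [2,5], [3,4], [3,5], [4,5]
  2-simplices (10): [1,2,3], [1,2,4], [1,2,5], [1,3,4], [1,3,5], [1,4,5], [2,3,4], [2,3,5], [2,4,5], [3,4,5]
  3-simplices (5): [1,2,3,4], [1,2,3,5], [1,2,4,5], [1,3,4,5], [2,3,4,5]

Hence C_0 ≅ Z^5, C_1 ≅ Z^10, C_2 ≅ Z^10, C_3 ≅ Z^5.

The boundary map ∂_1: C_1 → C_0 sends each edge [p,q] (with p < q) to q − p.
This gives a 5×10 integer matrix of rank 4; reducing to Smith normal form yields diagonal entries (1,1,1,1).

The boundary map ∂_2: C_2 → C_1 maps a triangle to the signed sum of its edges. For instance
  ∂[2,4,5] = [4,5] − [2,5] + [2,4],
  ∂[2,3,4] = [3,4] − [2,4] + [2,3].
The resulting 10×10 matrix has rank 6, and its Smith normal form has invariant factors (1,1,1,1,1,1).

The boundary map ∂_3: C_3 → C_2 sends each 3-simplex σ to the alternating sum Σ_i (−1)^i (σ with its i-th vertex removed). For instance
  ∂[1,2,4,5] = [2,4,5] − [1,4,5] + [1,2,5] − [1,2,4],
  ∂[1,3,4,5] = [3,4,5] − [1,4,5] + [1,3,5] − [1,3,4].
As a 10×5 matrix over Z this has rank 4, with invariant factors (1,1,1,1).

Now H_k = ker ∂_k / im ∂_{k+1}, so:

  H_0: rank C_0 − rank ∂_1 = 5 − 4 = 1, and the invariant factors of ∂_1 are all 1, so H_0 ≅ Z.
  H_1: rank ker ∂_1 − rank ∂_2 = (10 − 4) − 6 = 0, and the invariant factors of ∂_2 are all 1, so H_1 ≅ 0.
  H_2: rank ker ∂_2 − rank ∂_3 = (10 − 6) − 4 = 0, and the invariant factors of ∂_3 are all 1, so H_2 ≅ 0.
  H_3: rank ker ∂_3 − rank ∂_4 = (5 − 4) − 0 = 1, and there is no ∂_4, so H_3 ≅ Z.

H_0 = Z,  H_1 = 0,  H_2 = 0,  H_3 = Z.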